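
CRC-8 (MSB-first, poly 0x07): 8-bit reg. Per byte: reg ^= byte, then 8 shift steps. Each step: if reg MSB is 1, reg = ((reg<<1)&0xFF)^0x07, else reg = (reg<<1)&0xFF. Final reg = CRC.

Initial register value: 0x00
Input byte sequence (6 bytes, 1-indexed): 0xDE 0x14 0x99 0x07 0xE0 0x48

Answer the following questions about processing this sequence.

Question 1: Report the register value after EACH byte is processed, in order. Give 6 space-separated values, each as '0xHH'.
0x14 0x00 0xC6 0x49 0x56 0x5A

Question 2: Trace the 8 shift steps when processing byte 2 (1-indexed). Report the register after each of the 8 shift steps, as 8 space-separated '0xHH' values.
Answer: 0x00 0x00 0x00 0x00 0x00 0x00 0x00 0x00

Derivation:
After byte 1 (0xDE): reg=0x14
Register before byte 2: 0x14
After XOR with byte 0x14: 0x00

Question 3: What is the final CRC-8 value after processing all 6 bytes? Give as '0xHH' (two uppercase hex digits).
Answer: 0x5A

Derivation:
After byte 1 (0xDE): reg=0x14
After byte 2 (0x14): reg=0x00
After byte 3 (0x99): reg=0xC6
After byte 4 (0x07): reg=0x49
After byte 5 (0xE0): reg=0x56
After byte 6 (0x48): reg=0x5A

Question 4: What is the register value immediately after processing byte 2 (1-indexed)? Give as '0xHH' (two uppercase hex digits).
Answer: 0x00

Derivation:
After byte 1 (0xDE): reg=0x14
After byte 2 (0x14): reg=0x00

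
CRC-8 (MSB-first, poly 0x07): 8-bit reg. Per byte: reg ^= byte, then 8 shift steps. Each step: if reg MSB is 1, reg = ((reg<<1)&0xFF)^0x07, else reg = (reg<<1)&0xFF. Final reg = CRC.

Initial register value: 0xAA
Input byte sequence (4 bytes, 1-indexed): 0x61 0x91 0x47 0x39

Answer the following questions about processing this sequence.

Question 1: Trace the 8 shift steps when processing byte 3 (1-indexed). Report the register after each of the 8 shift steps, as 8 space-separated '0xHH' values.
After byte 1 (0x61): reg=0x7F
After byte 2 (0x91): reg=0x84
Register before byte 3: 0x84
After XOR with byte 0x47: 0xC3

Answer: 0x81 0x05 0x0A 0x14 0x28 0x50 0xA0 0x47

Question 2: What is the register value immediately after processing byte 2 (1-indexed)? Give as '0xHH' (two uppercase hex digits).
Answer: 0x84

Derivation:
After byte 1 (0x61): reg=0x7F
After byte 2 (0x91): reg=0x84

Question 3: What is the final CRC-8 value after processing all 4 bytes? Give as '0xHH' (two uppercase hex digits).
After byte 1 (0x61): reg=0x7F
After byte 2 (0x91): reg=0x84
After byte 3 (0x47): reg=0x47
After byte 4 (0x39): reg=0x7D

Answer: 0x7D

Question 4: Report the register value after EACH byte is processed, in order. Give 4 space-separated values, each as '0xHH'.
0x7F 0x84 0x47 0x7D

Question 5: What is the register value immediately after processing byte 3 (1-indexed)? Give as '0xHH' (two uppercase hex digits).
After byte 1 (0x61): reg=0x7F
After byte 2 (0x91): reg=0x84
After byte 3 (0x47): reg=0x47

Answer: 0x47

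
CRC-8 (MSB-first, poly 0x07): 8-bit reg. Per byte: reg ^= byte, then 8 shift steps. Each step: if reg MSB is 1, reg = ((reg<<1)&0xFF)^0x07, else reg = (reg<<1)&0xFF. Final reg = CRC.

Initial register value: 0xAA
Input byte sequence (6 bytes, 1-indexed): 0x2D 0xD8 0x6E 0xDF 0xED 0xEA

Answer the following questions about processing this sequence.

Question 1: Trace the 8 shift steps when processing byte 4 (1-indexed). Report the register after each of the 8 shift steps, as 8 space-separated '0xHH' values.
Answer: 0xBD 0x7D 0xFA 0xF3 0xE1 0xC5 0x8D 0x1D

Derivation:
After byte 1 (0x2D): reg=0x9C
After byte 2 (0xD8): reg=0xDB
After byte 3 (0x6E): reg=0x02
Register before byte 4: 0x02
After XOR with byte 0xDF: 0xDD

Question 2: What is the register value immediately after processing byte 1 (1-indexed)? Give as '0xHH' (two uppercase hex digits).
After byte 1 (0x2D): reg=0x9C

Answer: 0x9C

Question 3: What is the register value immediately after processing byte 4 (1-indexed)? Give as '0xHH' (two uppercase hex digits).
After byte 1 (0x2D): reg=0x9C
After byte 2 (0xD8): reg=0xDB
After byte 3 (0x6E): reg=0x02
After byte 4 (0xDF): reg=0x1D

Answer: 0x1D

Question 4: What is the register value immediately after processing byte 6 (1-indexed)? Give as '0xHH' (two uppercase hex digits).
After byte 1 (0x2D): reg=0x9C
After byte 2 (0xD8): reg=0xDB
After byte 3 (0x6E): reg=0x02
After byte 4 (0xDF): reg=0x1D
After byte 5 (0xED): reg=0xDE
After byte 6 (0xEA): reg=0x8C

Answer: 0x8C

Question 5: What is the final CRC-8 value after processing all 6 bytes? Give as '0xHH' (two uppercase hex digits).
Answer: 0x8C

Derivation:
After byte 1 (0x2D): reg=0x9C
After byte 2 (0xD8): reg=0xDB
After byte 3 (0x6E): reg=0x02
After byte 4 (0xDF): reg=0x1D
After byte 5 (0xED): reg=0xDE
After byte 6 (0xEA): reg=0x8C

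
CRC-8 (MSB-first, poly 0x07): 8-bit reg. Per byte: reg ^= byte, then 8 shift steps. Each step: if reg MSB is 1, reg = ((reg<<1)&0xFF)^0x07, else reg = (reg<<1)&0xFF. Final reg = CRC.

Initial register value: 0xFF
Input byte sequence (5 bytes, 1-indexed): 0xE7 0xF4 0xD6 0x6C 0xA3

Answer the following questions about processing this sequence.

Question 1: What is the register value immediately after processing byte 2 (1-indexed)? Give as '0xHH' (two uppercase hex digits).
After byte 1 (0xE7): reg=0x48
After byte 2 (0xF4): reg=0x3D

Answer: 0x3D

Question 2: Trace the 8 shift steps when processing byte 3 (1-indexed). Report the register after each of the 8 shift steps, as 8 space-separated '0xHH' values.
After byte 1 (0xE7): reg=0x48
After byte 2 (0xF4): reg=0x3D
Register before byte 3: 0x3D
After XOR with byte 0xD6: 0xEB

Answer: 0xD1 0xA5 0x4D 0x9A 0x33 0x66 0xCC 0x9F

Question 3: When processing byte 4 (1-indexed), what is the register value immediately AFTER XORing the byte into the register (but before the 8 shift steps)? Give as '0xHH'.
Register before byte 4: 0x9F
Byte 4: 0x6C
0x9F XOR 0x6C = 0xF3

Answer: 0xF3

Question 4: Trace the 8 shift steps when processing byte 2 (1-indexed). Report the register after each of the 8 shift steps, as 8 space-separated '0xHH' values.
Answer: 0x7F 0xFE 0xFB 0xF1 0xE5 0xCD 0x9D 0x3D

Derivation:
After byte 1 (0xE7): reg=0x48
Register before byte 2: 0x48
After XOR with byte 0xF4: 0xBC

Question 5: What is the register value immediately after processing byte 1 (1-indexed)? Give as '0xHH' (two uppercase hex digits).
After byte 1 (0xE7): reg=0x48

Answer: 0x48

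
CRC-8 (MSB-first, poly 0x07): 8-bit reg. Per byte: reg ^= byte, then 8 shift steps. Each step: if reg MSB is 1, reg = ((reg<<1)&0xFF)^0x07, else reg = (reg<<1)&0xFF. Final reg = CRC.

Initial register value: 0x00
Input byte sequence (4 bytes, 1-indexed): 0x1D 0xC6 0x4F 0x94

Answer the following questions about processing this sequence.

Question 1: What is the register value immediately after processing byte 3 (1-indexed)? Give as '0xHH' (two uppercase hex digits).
After byte 1 (0x1D): reg=0x53
After byte 2 (0xC6): reg=0xE2
After byte 3 (0x4F): reg=0x4A

Answer: 0x4A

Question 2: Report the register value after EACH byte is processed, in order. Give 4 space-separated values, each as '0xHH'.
0x53 0xE2 0x4A 0x14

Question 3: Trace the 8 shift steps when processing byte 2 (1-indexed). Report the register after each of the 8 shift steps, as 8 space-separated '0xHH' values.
After byte 1 (0x1D): reg=0x53
Register before byte 2: 0x53
After XOR with byte 0xC6: 0x95

Answer: 0x2D 0x5A 0xB4 0x6F 0xDE 0xBB 0x71 0xE2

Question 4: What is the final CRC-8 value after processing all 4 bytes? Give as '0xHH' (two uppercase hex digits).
Answer: 0x14

Derivation:
After byte 1 (0x1D): reg=0x53
After byte 2 (0xC6): reg=0xE2
After byte 3 (0x4F): reg=0x4A
After byte 4 (0x94): reg=0x14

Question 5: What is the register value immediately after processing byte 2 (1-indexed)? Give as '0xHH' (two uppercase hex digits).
After byte 1 (0x1D): reg=0x53
After byte 2 (0xC6): reg=0xE2

Answer: 0xE2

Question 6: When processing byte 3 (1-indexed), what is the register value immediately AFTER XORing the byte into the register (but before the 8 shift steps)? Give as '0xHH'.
Register before byte 3: 0xE2
Byte 3: 0x4F
0xE2 XOR 0x4F = 0xAD

Answer: 0xAD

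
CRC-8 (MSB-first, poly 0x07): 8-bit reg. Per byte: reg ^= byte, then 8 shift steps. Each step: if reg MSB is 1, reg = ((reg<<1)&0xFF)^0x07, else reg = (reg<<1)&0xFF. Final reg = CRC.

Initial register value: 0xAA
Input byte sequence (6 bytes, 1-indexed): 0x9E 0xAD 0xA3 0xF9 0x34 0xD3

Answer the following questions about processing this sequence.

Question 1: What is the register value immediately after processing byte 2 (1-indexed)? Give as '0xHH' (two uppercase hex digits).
After byte 1 (0x9E): reg=0x8C
After byte 2 (0xAD): reg=0xE7

Answer: 0xE7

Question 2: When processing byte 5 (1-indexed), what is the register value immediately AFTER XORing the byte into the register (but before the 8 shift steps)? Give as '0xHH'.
Answer: 0xDA

Derivation:
Register before byte 5: 0xEE
Byte 5: 0x34
0xEE XOR 0x34 = 0xDA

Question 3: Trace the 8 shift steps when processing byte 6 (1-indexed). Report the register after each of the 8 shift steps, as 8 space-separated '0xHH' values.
Answer: 0xB1 0x65 0xCA 0x93 0x21 0x42 0x84 0x0F

Derivation:
After byte 1 (0x9E): reg=0x8C
After byte 2 (0xAD): reg=0xE7
After byte 3 (0xA3): reg=0xDB
After byte 4 (0xF9): reg=0xEE
After byte 5 (0x34): reg=0x08
Register before byte 6: 0x08
After XOR with byte 0xD3: 0xDB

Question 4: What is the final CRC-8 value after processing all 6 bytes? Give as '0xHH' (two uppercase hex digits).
Answer: 0x0F

Derivation:
After byte 1 (0x9E): reg=0x8C
After byte 2 (0xAD): reg=0xE7
After byte 3 (0xA3): reg=0xDB
After byte 4 (0xF9): reg=0xEE
After byte 5 (0x34): reg=0x08
After byte 6 (0xD3): reg=0x0F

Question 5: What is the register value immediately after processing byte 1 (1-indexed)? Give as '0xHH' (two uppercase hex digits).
Answer: 0x8C

Derivation:
After byte 1 (0x9E): reg=0x8C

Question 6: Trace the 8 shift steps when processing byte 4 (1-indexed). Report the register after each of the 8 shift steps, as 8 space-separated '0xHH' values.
Answer: 0x44 0x88 0x17 0x2E 0x5C 0xB8 0x77 0xEE

Derivation:
After byte 1 (0x9E): reg=0x8C
After byte 2 (0xAD): reg=0xE7
After byte 3 (0xA3): reg=0xDB
Register before byte 4: 0xDB
After XOR with byte 0xF9: 0x22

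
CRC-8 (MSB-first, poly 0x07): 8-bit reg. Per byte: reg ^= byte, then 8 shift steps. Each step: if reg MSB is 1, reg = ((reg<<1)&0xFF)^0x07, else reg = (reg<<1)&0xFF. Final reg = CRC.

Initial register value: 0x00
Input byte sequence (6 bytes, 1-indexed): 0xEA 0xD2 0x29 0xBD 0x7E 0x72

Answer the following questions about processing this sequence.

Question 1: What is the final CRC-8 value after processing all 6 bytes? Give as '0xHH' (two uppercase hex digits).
After byte 1 (0xEA): reg=0x98
After byte 2 (0xD2): reg=0xF1
After byte 3 (0x29): reg=0x06
After byte 4 (0xBD): reg=0x28
After byte 5 (0x7E): reg=0xA5
After byte 6 (0x72): reg=0x2B

Answer: 0x2B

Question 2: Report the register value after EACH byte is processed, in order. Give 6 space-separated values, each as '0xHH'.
0x98 0xF1 0x06 0x28 0xA5 0x2B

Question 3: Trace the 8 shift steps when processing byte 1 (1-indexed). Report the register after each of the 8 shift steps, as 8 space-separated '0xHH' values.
Answer: 0xD3 0xA1 0x45 0x8A 0x13 0x26 0x4C 0x98

Derivation:
Register before byte 1: 0x00
After XOR with byte 0xEA: 0xEA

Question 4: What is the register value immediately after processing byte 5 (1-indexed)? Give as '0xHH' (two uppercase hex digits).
Answer: 0xA5

Derivation:
After byte 1 (0xEA): reg=0x98
After byte 2 (0xD2): reg=0xF1
After byte 3 (0x29): reg=0x06
After byte 4 (0xBD): reg=0x28
After byte 5 (0x7E): reg=0xA5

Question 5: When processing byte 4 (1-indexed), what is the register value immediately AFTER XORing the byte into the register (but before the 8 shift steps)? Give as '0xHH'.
Answer: 0xBB

Derivation:
Register before byte 4: 0x06
Byte 4: 0xBD
0x06 XOR 0xBD = 0xBB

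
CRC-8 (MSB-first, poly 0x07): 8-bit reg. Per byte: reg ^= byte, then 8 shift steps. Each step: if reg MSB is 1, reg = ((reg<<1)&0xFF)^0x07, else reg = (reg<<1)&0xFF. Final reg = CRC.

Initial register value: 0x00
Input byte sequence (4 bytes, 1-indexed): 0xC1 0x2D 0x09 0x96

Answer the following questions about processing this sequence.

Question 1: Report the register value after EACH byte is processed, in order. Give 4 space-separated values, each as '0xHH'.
0x49 0x3B 0x9E 0x38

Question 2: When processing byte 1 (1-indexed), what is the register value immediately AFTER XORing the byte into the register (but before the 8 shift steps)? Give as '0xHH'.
Register before byte 1: 0x00
Byte 1: 0xC1
0x00 XOR 0xC1 = 0xC1

Answer: 0xC1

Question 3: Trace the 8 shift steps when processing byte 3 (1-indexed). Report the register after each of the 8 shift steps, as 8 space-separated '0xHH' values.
Answer: 0x64 0xC8 0x97 0x29 0x52 0xA4 0x4F 0x9E

Derivation:
After byte 1 (0xC1): reg=0x49
After byte 2 (0x2D): reg=0x3B
Register before byte 3: 0x3B
After XOR with byte 0x09: 0x32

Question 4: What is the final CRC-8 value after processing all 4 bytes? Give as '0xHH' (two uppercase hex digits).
After byte 1 (0xC1): reg=0x49
After byte 2 (0x2D): reg=0x3B
After byte 3 (0x09): reg=0x9E
After byte 4 (0x96): reg=0x38

Answer: 0x38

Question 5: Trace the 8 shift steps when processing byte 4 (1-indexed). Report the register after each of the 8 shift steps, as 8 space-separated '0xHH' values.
Answer: 0x10 0x20 0x40 0x80 0x07 0x0E 0x1C 0x38

Derivation:
After byte 1 (0xC1): reg=0x49
After byte 2 (0x2D): reg=0x3B
After byte 3 (0x09): reg=0x9E
Register before byte 4: 0x9E
After XOR with byte 0x96: 0x08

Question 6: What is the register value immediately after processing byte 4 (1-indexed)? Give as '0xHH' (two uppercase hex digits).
After byte 1 (0xC1): reg=0x49
After byte 2 (0x2D): reg=0x3B
After byte 3 (0x09): reg=0x9E
After byte 4 (0x96): reg=0x38

Answer: 0x38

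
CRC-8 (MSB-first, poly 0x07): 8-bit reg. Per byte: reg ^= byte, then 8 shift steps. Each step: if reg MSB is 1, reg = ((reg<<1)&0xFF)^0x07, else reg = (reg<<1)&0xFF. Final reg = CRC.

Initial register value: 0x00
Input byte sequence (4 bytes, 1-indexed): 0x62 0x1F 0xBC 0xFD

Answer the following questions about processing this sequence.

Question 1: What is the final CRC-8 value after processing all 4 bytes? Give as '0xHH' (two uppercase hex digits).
After byte 1 (0x62): reg=0x29
After byte 2 (0x1F): reg=0x82
After byte 3 (0xBC): reg=0xBA
After byte 4 (0xFD): reg=0xD2

Answer: 0xD2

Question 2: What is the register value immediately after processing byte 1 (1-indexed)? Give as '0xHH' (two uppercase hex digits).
Answer: 0x29

Derivation:
After byte 1 (0x62): reg=0x29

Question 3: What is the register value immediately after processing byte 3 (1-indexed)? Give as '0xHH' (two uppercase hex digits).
Answer: 0xBA

Derivation:
After byte 1 (0x62): reg=0x29
After byte 2 (0x1F): reg=0x82
After byte 3 (0xBC): reg=0xBA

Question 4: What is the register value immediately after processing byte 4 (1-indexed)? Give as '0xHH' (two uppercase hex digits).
Answer: 0xD2

Derivation:
After byte 1 (0x62): reg=0x29
After byte 2 (0x1F): reg=0x82
After byte 3 (0xBC): reg=0xBA
After byte 4 (0xFD): reg=0xD2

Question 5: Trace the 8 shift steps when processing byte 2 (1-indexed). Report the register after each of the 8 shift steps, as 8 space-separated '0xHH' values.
After byte 1 (0x62): reg=0x29
Register before byte 2: 0x29
After XOR with byte 0x1F: 0x36

Answer: 0x6C 0xD8 0xB7 0x69 0xD2 0xA3 0x41 0x82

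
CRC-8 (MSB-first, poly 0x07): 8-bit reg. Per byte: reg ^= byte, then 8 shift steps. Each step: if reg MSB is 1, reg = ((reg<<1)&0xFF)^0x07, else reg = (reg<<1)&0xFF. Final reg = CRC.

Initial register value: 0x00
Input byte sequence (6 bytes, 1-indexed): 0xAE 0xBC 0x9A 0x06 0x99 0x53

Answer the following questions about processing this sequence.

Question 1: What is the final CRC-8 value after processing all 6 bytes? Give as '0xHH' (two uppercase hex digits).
After byte 1 (0xAE): reg=0x43
After byte 2 (0xBC): reg=0xF3
After byte 3 (0x9A): reg=0x18
After byte 4 (0x06): reg=0x5A
After byte 5 (0x99): reg=0x47
After byte 6 (0x53): reg=0x6C

Answer: 0x6C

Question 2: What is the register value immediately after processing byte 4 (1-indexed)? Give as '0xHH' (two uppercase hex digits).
Answer: 0x5A

Derivation:
After byte 1 (0xAE): reg=0x43
After byte 2 (0xBC): reg=0xF3
After byte 3 (0x9A): reg=0x18
After byte 4 (0x06): reg=0x5A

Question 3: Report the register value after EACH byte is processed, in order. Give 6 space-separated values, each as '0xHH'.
0x43 0xF3 0x18 0x5A 0x47 0x6C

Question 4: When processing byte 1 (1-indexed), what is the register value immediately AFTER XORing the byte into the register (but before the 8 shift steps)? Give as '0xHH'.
Register before byte 1: 0x00
Byte 1: 0xAE
0x00 XOR 0xAE = 0xAE

Answer: 0xAE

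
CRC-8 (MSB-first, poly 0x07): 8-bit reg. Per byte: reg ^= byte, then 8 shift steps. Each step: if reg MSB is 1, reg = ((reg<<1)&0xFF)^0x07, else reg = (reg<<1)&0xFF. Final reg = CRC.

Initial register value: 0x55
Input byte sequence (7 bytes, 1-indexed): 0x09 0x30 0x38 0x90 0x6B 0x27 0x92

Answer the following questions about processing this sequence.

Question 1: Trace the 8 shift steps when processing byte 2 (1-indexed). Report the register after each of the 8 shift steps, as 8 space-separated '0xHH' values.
Answer: 0x41 0x82 0x03 0x06 0x0C 0x18 0x30 0x60

Derivation:
After byte 1 (0x09): reg=0x93
Register before byte 2: 0x93
After XOR with byte 0x30: 0xA3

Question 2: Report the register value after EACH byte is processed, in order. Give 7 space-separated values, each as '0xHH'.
0x93 0x60 0x8F 0x5D 0x82 0x72 0xAE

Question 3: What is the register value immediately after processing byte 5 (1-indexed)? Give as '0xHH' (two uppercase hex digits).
Answer: 0x82

Derivation:
After byte 1 (0x09): reg=0x93
After byte 2 (0x30): reg=0x60
After byte 3 (0x38): reg=0x8F
After byte 4 (0x90): reg=0x5D
After byte 5 (0x6B): reg=0x82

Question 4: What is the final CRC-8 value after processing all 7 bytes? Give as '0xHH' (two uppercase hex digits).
Answer: 0xAE

Derivation:
After byte 1 (0x09): reg=0x93
After byte 2 (0x30): reg=0x60
After byte 3 (0x38): reg=0x8F
After byte 4 (0x90): reg=0x5D
After byte 5 (0x6B): reg=0x82
After byte 6 (0x27): reg=0x72
After byte 7 (0x92): reg=0xAE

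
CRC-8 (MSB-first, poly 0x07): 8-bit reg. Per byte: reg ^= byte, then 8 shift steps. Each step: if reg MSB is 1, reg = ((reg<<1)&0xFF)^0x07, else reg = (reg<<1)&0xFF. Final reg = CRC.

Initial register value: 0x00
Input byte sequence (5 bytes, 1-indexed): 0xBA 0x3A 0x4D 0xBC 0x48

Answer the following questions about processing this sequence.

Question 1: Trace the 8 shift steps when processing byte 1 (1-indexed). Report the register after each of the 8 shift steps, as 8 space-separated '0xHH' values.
Answer: 0x73 0xE6 0xCB 0x91 0x25 0x4A 0x94 0x2F

Derivation:
Register before byte 1: 0x00
After XOR with byte 0xBA: 0xBA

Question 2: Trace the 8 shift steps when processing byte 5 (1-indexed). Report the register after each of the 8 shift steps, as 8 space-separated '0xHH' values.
After byte 1 (0xBA): reg=0x2F
After byte 2 (0x3A): reg=0x6B
After byte 3 (0x4D): reg=0xF2
After byte 4 (0xBC): reg=0xED
Register before byte 5: 0xED
After XOR with byte 0x48: 0xA5

Answer: 0x4D 0x9A 0x33 0x66 0xCC 0x9F 0x39 0x72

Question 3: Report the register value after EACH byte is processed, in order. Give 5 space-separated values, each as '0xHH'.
0x2F 0x6B 0xF2 0xED 0x72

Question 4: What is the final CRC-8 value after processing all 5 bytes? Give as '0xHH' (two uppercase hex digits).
After byte 1 (0xBA): reg=0x2F
After byte 2 (0x3A): reg=0x6B
After byte 3 (0x4D): reg=0xF2
After byte 4 (0xBC): reg=0xED
After byte 5 (0x48): reg=0x72

Answer: 0x72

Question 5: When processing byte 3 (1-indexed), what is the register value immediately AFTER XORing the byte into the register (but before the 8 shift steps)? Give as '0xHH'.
Register before byte 3: 0x6B
Byte 3: 0x4D
0x6B XOR 0x4D = 0x26

Answer: 0x26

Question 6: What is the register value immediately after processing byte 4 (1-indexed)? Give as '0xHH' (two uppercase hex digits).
After byte 1 (0xBA): reg=0x2F
After byte 2 (0x3A): reg=0x6B
After byte 3 (0x4D): reg=0xF2
After byte 4 (0xBC): reg=0xED

Answer: 0xED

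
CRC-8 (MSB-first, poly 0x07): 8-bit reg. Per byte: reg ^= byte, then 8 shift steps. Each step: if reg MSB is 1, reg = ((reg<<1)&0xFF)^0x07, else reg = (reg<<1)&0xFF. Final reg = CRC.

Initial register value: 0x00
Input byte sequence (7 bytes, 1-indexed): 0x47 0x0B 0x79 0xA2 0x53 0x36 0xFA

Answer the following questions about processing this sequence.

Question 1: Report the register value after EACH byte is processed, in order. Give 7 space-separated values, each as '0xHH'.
0xD2 0x01 0x6F 0x6D 0xBA 0xAD 0xA2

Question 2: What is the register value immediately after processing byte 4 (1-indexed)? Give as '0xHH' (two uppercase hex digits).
After byte 1 (0x47): reg=0xD2
After byte 2 (0x0B): reg=0x01
After byte 3 (0x79): reg=0x6F
After byte 4 (0xA2): reg=0x6D

Answer: 0x6D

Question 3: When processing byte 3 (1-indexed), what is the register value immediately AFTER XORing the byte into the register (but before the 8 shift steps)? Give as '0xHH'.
Register before byte 3: 0x01
Byte 3: 0x79
0x01 XOR 0x79 = 0x78

Answer: 0x78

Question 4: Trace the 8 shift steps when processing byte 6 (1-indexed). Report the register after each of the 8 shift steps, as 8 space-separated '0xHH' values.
After byte 1 (0x47): reg=0xD2
After byte 2 (0x0B): reg=0x01
After byte 3 (0x79): reg=0x6F
After byte 4 (0xA2): reg=0x6D
After byte 5 (0x53): reg=0xBA
Register before byte 6: 0xBA
After XOR with byte 0x36: 0x8C

Answer: 0x1F 0x3E 0x7C 0xF8 0xF7 0xE9 0xD5 0xAD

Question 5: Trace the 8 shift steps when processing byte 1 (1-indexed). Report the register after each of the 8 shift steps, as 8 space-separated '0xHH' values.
Register before byte 1: 0x00
After XOR with byte 0x47: 0x47

Answer: 0x8E 0x1B 0x36 0x6C 0xD8 0xB7 0x69 0xD2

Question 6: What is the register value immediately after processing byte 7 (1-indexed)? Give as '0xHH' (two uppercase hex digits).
Answer: 0xA2

Derivation:
After byte 1 (0x47): reg=0xD2
After byte 2 (0x0B): reg=0x01
After byte 3 (0x79): reg=0x6F
After byte 4 (0xA2): reg=0x6D
After byte 5 (0x53): reg=0xBA
After byte 6 (0x36): reg=0xAD
After byte 7 (0xFA): reg=0xA2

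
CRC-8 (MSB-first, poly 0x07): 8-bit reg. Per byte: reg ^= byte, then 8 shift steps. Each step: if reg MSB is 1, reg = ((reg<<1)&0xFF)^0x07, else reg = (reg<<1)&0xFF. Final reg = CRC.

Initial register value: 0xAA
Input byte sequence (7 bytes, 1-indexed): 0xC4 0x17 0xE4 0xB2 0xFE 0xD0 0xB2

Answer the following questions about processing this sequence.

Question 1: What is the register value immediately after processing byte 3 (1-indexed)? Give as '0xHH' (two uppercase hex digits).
After byte 1 (0xC4): reg=0x0D
After byte 2 (0x17): reg=0x46
After byte 3 (0xE4): reg=0x67

Answer: 0x67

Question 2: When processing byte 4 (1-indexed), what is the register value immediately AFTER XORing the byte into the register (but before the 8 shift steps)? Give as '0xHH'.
Register before byte 4: 0x67
Byte 4: 0xB2
0x67 XOR 0xB2 = 0xD5

Answer: 0xD5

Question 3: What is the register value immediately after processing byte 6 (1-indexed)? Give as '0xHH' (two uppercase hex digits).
After byte 1 (0xC4): reg=0x0D
After byte 2 (0x17): reg=0x46
After byte 3 (0xE4): reg=0x67
After byte 4 (0xB2): reg=0x25
After byte 5 (0xFE): reg=0x0F
After byte 6 (0xD0): reg=0x13

Answer: 0x13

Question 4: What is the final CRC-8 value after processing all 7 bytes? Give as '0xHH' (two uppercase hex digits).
After byte 1 (0xC4): reg=0x0D
After byte 2 (0x17): reg=0x46
After byte 3 (0xE4): reg=0x67
After byte 4 (0xB2): reg=0x25
After byte 5 (0xFE): reg=0x0F
After byte 6 (0xD0): reg=0x13
After byte 7 (0xB2): reg=0x6E

Answer: 0x6E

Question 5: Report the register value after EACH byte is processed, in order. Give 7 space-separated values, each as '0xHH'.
0x0D 0x46 0x67 0x25 0x0F 0x13 0x6E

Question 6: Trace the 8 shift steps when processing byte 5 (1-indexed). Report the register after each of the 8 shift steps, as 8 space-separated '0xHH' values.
After byte 1 (0xC4): reg=0x0D
After byte 2 (0x17): reg=0x46
After byte 3 (0xE4): reg=0x67
After byte 4 (0xB2): reg=0x25
Register before byte 5: 0x25
After XOR with byte 0xFE: 0xDB

Answer: 0xB1 0x65 0xCA 0x93 0x21 0x42 0x84 0x0F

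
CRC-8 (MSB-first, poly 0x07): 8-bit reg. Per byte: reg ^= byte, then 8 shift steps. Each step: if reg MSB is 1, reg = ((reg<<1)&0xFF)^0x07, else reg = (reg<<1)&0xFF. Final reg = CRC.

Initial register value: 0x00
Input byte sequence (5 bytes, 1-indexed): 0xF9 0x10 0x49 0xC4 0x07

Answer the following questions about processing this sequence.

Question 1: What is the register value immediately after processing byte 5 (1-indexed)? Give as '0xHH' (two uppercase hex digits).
After byte 1 (0xF9): reg=0xE1
After byte 2 (0x10): reg=0xD9
After byte 3 (0x49): reg=0xF9
After byte 4 (0xC4): reg=0xB3
After byte 5 (0x07): reg=0x05

Answer: 0x05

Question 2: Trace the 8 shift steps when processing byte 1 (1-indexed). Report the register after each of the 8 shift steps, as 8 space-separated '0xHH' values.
Answer: 0xF5 0xED 0xDD 0xBD 0x7D 0xFA 0xF3 0xE1

Derivation:
Register before byte 1: 0x00
After XOR with byte 0xF9: 0xF9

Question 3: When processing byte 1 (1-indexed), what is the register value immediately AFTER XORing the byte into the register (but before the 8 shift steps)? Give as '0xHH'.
Register before byte 1: 0x00
Byte 1: 0xF9
0x00 XOR 0xF9 = 0xF9

Answer: 0xF9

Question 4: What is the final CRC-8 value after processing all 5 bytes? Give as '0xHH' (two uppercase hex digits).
After byte 1 (0xF9): reg=0xE1
After byte 2 (0x10): reg=0xD9
After byte 3 (0x49): reg=0xF9
After byte 4 (0xC4): reg=0xB3
After byte 5 (0x07): reg=0x05

Answer: 0x05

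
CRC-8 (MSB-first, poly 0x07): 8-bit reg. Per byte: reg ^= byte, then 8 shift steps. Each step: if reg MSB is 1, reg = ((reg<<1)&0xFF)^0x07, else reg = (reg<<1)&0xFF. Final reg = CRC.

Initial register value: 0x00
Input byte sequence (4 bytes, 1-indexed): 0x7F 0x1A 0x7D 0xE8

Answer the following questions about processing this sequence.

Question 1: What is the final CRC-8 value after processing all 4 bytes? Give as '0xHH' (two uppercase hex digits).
After byte 1 (0x7F): reg=0x7A
After byte 2 (0x1A): reg=0x27
After byte 3 (0x7D): reg=0x81
After byte 4 (0xE8): reg=0x18

Answer: 0x18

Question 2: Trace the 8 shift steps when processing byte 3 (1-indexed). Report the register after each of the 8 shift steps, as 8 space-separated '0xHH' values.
After byte 1 (0x7F): reg=0x7A
After byte 2 (0x1A): reg=0x27
Register before byte 3: 0x27
After XOR with byte 0x7D: 0x5A

Answer: 0xB4 0x6F 0xDE 0xBB 0x71 0xE2 0xC3 0x81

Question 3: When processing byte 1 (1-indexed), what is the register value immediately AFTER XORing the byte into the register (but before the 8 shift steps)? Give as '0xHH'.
Answer: 0x7F

Derivation:
Register before byte 1: 0x00
Byte 1: 0x7F
0x00 XOR 0x7F = 0x7F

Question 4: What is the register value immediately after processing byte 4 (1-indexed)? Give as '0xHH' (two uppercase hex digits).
Answer: 0x18

Derivation:
After byte 1 (0x7F): reg=0x7A
After byte 2 (0x1A): reg=0x27
After byte 3 (0x7D): reg=0x81
After byte 4 (0xE8): reg=0x18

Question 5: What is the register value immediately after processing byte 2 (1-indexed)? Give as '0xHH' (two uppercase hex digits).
After byte 1 (0x7F): reg=0x7A
After byte 2 (0x1A): reg=0x27

Answer: 0x27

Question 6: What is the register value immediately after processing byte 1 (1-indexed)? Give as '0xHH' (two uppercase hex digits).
After byte 1 (0x7F): reg=0x7A

Answer: 0x7A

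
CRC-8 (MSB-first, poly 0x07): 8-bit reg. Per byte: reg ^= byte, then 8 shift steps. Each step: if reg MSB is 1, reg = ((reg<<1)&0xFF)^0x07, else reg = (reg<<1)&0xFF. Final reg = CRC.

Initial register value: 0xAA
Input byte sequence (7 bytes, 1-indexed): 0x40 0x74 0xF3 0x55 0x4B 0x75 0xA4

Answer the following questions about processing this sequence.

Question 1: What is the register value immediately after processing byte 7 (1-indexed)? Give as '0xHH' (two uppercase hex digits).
After byte 1 (0x40): reg=0x98
After byte 2 (0x74): reg=0x8A
After byte 3 (0xF3): reg=0x68
After byte 4 (0x55): reg=0xB3
After byte 5 (0x4B): reg=0xE6
After byte 6 (0x75): reg=0xF0
After byte 7 (0xA4): reg=0xAB

Answer: 0xAB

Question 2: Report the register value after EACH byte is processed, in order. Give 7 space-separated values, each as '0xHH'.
0x98 0x8A 0x68 0xB3 0xE6 0xF0 0xAB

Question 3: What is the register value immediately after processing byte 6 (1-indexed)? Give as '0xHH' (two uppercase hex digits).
Answer: 0xF0

Derivation:
After byte 1 (0x40): reg=0x98
After byte 2 (0x74): reg=0x8A
After byte 3 (0xF3): reg=0x68
After byte 4 (0x55): reg=0xB3
After byte 5 (0x4B): reg=0xE6
After byte 6 (0x75): reg=0xF0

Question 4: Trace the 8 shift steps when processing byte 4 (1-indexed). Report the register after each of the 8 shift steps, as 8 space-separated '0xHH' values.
After byte 1 (0x40): reg=0x98
After byte 2 (0x74): reg=0x8A
After byte 3 (0xF3): reg=0x68
Register before byte 4: 0x68
After XOR with byte 0x55: 0x3D

Answer: 0x7A 0xF4 0xEF 0xD9 0xB5 0x6D 0xDA 0xB3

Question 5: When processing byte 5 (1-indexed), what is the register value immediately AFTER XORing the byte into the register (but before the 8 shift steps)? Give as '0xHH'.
Answer: 0xF8

Derivation:
Register before byte 5: 0xB3
Byte 5: 0x4B
0xB3 XOR 0x4B = 0xF8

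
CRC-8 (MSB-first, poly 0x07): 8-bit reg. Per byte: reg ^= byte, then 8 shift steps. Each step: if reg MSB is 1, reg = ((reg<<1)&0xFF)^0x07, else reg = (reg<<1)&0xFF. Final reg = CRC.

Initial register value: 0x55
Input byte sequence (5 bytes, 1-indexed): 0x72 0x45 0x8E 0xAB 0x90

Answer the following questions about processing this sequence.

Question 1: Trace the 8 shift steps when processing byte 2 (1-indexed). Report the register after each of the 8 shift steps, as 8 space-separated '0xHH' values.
After byte 1 (0x72): reg=0xF5
Register before byte 2: 0xF5
After XOR with byte 0x45: 0xB0

Answer: 0x67 0xCE 0x9B 0x31 0x62 0xC4 0x8F 0x19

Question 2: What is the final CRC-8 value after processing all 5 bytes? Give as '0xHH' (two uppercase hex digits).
Answer: 0xC9

Derivation:
After byte 1 (0x72): reg=0xF5
After byte 2 (0x45): reg=0x19
After byte 3 (0x8E): reg=0xEC
After byte 4 (0xAB): reg=0xD2
After byte 5 (0x90): reg=0xC9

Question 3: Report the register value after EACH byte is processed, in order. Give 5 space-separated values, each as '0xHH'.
0xF5 0x19 0xEC 0xD2 0xC9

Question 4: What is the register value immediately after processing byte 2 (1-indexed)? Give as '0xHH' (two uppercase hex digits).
After byte 1 (0x72): reg=0xF5
After byte 2 (0x45): reg=0x19

Answer: 0x19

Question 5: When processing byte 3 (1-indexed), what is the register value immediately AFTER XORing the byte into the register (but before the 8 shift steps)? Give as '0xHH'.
Register before byte 3: 0x19
Byte 3: 0x8E
0x19 XOR 0x8E = 0x97

Answer: 0x97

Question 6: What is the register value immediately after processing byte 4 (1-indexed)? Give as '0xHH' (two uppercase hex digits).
Answer: 0xD2

Derivation:
After byte 1 (0x72): reg=0xF5
After byte 2 (0x45): reg=0x19
After byte 3 (0x8E): reg=0xEC
After byte 4 (0xAB): reg=0xD2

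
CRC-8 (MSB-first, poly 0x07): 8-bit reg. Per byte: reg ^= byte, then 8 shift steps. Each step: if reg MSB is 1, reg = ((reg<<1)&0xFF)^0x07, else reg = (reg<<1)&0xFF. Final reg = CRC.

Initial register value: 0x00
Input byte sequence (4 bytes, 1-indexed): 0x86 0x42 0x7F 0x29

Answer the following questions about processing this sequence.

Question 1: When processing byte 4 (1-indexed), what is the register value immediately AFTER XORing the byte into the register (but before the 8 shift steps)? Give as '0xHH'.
Register before byte 4: 0x7D
Byte 4: 0x29
0x7D XOR 0x29 = 0x54

Answer: 0x54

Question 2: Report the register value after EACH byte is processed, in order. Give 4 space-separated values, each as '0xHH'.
0x9B 0x01 0x7D 0xAB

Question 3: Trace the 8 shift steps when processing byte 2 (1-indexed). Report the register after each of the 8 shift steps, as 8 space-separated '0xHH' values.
After byte 1 (0x86): reg=0x9B
Register before byte 2: 0x9B
After XOR with byte 0x42: 0xD9

Answer: 0xB5 0x6D 0xDA 0xB3 0x61 0xC2 0x83 0x01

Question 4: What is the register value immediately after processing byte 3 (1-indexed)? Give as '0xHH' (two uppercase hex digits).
After byte 1 (0x86): reg=0x9B
After byte 2 (0x42): reg=0x01
After byte 3 (0x7F): reg=0x7D

Answer: 0x7D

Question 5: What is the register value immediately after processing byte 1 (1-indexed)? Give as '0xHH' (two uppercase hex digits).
After byte 1 (0x86): reg=0x9B

Answer: 0x9B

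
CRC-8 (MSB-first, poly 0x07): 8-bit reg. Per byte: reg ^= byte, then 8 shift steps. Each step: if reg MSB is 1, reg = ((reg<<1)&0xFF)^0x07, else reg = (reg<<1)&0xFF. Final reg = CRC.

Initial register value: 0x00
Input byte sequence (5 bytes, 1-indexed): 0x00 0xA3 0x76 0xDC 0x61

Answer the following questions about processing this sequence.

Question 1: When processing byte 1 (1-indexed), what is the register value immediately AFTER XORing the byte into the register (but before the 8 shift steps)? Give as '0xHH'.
Register before byte 1: 0x00
Byte 1: 0x00
0x00 XOR 0x00 = 0x00

Answer: 0x00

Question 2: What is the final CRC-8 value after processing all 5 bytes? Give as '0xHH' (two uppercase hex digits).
After byte 1 (0x00): reg=0x00
After byte 2 (0xA3): reg=0x60
After byte 3 (0x76): reg=0x62
After byte 4 (0xDC): reg=0x33
After byte 5 (0x61): reg=0xB9

Answer: 0xB9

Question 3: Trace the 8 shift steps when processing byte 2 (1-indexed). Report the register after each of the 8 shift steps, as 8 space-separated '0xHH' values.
Answer: 0x41 0x82 0x03 0x06 0x0C 0x18 0x30 0x60

Derivation:
After byte 1 (0x00): reg=0x00
Register before byte 2: 0x00
After XOR with byte 0xA3: 0xA3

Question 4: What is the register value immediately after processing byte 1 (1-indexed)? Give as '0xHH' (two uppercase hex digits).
Answer: 0x00

Derivation:
After byte 1 (0x00): reg=0x00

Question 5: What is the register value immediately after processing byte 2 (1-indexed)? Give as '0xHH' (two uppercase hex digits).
After byte 1 (0x00): reg=0x00
After byte 2 (0xA3): reg=0x60

Answer: 0x60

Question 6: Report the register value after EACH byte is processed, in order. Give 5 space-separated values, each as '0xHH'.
0x00 0x60 0x62 0x33 0xB9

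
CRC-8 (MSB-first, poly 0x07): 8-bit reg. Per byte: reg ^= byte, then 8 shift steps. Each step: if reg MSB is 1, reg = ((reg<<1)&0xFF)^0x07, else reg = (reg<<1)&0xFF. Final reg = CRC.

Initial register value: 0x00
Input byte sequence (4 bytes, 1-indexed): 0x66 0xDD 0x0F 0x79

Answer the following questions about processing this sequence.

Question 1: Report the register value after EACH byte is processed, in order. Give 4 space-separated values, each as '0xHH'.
0x35 0x96 0xC6 0x34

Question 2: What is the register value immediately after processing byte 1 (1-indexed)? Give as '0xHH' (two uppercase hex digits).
After byte 1 (0x66): reg=0x35

Answer: 0x35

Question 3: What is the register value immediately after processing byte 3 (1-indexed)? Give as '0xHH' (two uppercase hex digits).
Answer: 0xC6

Derivation:
After byte 1 (0x66): reg=0x35
After byte 2 (0xDD): reg=0x96
After byte 3 (0x0F): reg=0xC6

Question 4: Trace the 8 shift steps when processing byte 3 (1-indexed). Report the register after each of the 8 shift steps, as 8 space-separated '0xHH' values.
After byte 1 (0x66): reg=0x35
After byte 2 (0xDD): reg=0x96
Register before byte 3: 0x96
After XOR with byte 0x0F: 0x99

Answer: 0x35 0x6A 0xD4 0xAF 0x59 0xB2 0x63 0xC6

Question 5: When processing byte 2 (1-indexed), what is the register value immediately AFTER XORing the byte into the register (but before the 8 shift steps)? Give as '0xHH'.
Register before byte 2: 0x35
Byte 2: 0xDD
0x35 XOR 0xDD = 0xE8

Answer: 0xE8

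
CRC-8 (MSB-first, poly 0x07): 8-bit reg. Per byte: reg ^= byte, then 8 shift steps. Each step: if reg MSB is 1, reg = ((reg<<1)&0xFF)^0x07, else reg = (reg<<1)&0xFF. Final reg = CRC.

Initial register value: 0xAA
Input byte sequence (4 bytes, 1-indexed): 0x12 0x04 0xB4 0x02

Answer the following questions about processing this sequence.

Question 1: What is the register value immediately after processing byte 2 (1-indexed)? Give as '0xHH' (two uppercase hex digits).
Answer: 0xFB

Derivation:
After byte 1 (0x12): reg=0x21
After byte 2 (0x04): reg=0xFB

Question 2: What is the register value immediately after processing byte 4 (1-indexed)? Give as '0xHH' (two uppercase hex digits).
After byte 1 (0x12): reg=0x21
After byte 2 (0x04): reg=0xFB
After byte 3 (0xB4): reg=0xEA
After byte 4 (0x02): reg=0x96

Answer: 0x96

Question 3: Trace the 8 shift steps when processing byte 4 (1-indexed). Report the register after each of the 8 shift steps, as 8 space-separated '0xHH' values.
Answer: 0xD7 0xA9 0x55 0xAA 0x53 0xA6 0x4B 0x96

Derivation:
After byte 1 (0x12): reg=0x21
After byte 2 (0x04): reg=0xFB
After byte 3 (0xB4): reg=0xEA
Register before byte 4: 0xEA
After XOR with byte 0x02: 0xE8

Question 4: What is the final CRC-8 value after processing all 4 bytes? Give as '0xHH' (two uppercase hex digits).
After byte 1 (0x12): reg=0x21
After byte 2 (0x04): reg=0xFB
After byte 3 (0xB4): reg=0xEA
After byte 4 (0x02): reg=0x96

Answer: 0x96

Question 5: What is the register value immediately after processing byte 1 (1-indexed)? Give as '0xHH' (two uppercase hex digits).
Answer: 0x21

Derivation:
After byte 1 (0x12): reg=0x21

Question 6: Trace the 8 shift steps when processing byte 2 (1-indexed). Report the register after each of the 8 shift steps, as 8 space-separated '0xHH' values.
Answer: 0x4A 0x94 0x2F 0x5E 0xBC 0x7F 0xFE 0xFB

Derivation:
After byte 1 (0x12): reg=0x21
Register before byte 2: 0x21
After XOR with byte 0x04: 0x25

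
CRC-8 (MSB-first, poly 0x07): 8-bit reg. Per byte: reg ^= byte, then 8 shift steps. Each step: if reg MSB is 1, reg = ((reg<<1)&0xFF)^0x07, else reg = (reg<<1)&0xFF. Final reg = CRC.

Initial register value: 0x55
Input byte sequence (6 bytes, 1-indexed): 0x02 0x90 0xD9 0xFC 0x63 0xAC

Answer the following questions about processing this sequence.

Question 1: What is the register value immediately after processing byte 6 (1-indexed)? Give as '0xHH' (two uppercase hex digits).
After byte 1 (0x02): reg=0xA2
After byte 2 (0x90): reg=0x9E
After byte 3 (0xD9): reg=0xD2
After byte 4 (0xFC): reg=0xCA
After byte 5 (0x63): reg=0x56
After byte 6 (0xAC): reg=0xE8

Answer: 0xE8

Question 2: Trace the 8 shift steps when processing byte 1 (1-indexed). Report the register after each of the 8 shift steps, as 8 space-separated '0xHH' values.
Register before byte 1: 0x55
After XOR with byte 0x02: 0x57

Answer: 0xAE 0x5B 0xB6 0x6B 0xD6 0xAB 0x51 0xA2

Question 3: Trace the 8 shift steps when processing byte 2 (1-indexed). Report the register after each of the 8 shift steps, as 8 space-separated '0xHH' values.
After byte 1 (0x02): reg=0xA2
Register before byte 2: 0xA2
After XOR with byte 0x90: 0x32

Answer: 0x64 0xC8 0x97 0x29 0x52 0xA4 0x4F 0x9E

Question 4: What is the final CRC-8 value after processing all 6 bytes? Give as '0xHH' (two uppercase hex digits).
Answer: 0xE8

Derivation:
After byte 1 (0x02): reg=0xA2
After byte 2 (0x90): reg=0x9E
After byte 3 (0xD9): reg=0xD2
After byte 4 (0xFC): reg=0xCA
After byte 5 (0x63): reg=0x56
After byte 6 (0xAC): reg=0xE8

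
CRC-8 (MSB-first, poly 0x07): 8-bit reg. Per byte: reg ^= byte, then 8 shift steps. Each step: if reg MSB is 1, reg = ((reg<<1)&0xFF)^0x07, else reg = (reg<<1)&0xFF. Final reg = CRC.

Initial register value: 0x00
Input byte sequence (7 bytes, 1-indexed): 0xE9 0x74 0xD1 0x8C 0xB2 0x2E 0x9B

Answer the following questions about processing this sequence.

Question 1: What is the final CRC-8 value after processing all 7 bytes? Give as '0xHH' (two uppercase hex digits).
After byte 1 (0xE9): reg=0x91
After byte 2 (0x74): reg=0xB5
After byte 3 (0xD1): reg=0x3B
After byte 4 (0x8C): reg=0x0C
After byte 5 (0xB2): reg=0x33
After byte 6 (0x2E): reg=0x53
After byte 7 (0x9B): reg=0x76

Answer: 0x76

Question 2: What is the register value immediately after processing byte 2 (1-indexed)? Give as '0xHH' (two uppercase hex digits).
After byte 1 (0xE9): reg=0x91
After byte 2 (0x74): reg=0xB5

Answer: 0xB5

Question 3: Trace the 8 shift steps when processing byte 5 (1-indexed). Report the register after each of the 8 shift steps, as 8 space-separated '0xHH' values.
After byte 1 (0xE9): reg=0x91
After byte 2 (0x74): reg=0xB5
After byte 3 (0xD1): reg=0x3B
After byte 4 (0x8C): reg=0x0C
Register before byte 5: 0x0C
After XOR with byte 0xB2: 0xBE

Answer: 0x7B 0xF6 0xEB 0xD1 0xA5 0x4D 0x9A 0x33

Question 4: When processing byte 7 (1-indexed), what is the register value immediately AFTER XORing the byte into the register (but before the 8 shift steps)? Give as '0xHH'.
Answer: 0xC8

Derivation:
Register before byte 7: 0x53
Byte 7: 0x9B
0x53 XOR 0x9B = 0xC8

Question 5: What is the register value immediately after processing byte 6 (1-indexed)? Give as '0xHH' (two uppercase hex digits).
Answer: 0x53

Derivation:
After byte 1 (0xE9): reg=0x91
After byte 2 (0x74): reg=0xB5
After byte 3 (0xD1): reg=0x3B
After byte 4 (0x8C): reg=0x0C
After byte 5 (0xB2): reg=0x33
After byte 6 (0x2E): reg=0x53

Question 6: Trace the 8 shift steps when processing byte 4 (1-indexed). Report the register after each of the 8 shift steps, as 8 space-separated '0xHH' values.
Answer: 0x69 0xD2 0xA3 0x41 0x82 0x03 0x06 0x0C

Derivation:
After byte 1 (0xE9): reg=0x91
After byte 2 (0x74): reg=0xB5
After byte 3 (0xD1): reg=0x3B
Register before byte 4: 0x3B
After XOR with byte 0x8C: 0xB7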